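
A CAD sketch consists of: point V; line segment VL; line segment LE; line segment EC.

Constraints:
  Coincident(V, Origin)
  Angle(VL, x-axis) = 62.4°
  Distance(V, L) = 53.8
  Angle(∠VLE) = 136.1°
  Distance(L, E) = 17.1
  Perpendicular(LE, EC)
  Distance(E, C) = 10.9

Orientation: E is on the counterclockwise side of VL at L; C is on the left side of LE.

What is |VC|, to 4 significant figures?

61.79

V is at the origin; VL runs at 62.4° with length 53.8, so L = 53.8·(cos 62.4°, sin 62.4°) = (24.93, 47.68). ∠VLE = 136.1°, so LE runs at 62.4° + (180° − 136.1°) = 106.3° from the x-axis; with |LE| = 17.1, E = L + 17.1·(cos 106.3°, sin 106.3°) = (20.13, 64.09). LE ⟂ EC; with |EC| = 10.9 on the left of LE, C = E + 10.9·(-0.9598, -0.2807) = (9.664, 61.03). Then |VC| = |C − V| = 61.79.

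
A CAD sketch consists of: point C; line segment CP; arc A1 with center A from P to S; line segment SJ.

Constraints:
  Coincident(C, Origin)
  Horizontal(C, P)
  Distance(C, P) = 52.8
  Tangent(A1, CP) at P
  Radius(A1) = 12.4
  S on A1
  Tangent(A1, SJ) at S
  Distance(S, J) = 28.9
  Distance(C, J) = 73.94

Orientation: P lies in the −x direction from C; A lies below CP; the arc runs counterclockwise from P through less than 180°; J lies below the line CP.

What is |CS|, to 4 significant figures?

66.62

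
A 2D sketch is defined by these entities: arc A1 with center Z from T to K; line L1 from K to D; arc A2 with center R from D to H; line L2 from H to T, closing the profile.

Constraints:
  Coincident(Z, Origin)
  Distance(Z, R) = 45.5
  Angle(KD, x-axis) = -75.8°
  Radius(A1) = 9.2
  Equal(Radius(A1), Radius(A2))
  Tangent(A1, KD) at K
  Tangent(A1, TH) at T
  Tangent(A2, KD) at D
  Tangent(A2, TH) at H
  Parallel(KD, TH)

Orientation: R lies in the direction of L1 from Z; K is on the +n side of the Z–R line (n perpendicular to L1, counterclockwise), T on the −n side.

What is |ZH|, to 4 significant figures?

46.42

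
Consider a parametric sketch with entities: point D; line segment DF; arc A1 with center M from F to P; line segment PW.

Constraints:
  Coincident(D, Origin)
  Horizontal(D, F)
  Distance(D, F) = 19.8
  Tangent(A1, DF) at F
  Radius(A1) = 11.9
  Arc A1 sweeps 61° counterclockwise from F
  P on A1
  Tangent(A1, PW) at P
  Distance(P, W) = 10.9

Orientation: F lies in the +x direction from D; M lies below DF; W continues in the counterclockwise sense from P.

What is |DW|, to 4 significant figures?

16.19

D is at the origin; D and F share the same y with |DF| = 19.8 and F on the +x side, so F = (19.80, 0.000). A1 meets DF tangentially, so MF is at right angles to DF, so M = F + (0, -11.9) = (19.80, -11.90). On A1, F sits at bearing 90° from M; a 61° counterclockwise sweep puts P at bearing 151°, so P = M + 11.9·(cos 151°, sin 151°) = (9.392, -6.131). The tangent condition forces MP to be normal to PW, so PW runs along (−sin 151°, cos 151°); with |PW| = 10.9, W = (4.108, -15.66). Then |DW| = |W − D| = 16.19.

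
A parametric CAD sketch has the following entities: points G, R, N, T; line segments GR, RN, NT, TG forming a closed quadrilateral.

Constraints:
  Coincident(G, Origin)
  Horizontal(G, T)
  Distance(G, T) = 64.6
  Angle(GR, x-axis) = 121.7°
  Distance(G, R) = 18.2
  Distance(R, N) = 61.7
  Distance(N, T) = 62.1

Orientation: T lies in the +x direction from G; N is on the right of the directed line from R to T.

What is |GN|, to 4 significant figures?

43.64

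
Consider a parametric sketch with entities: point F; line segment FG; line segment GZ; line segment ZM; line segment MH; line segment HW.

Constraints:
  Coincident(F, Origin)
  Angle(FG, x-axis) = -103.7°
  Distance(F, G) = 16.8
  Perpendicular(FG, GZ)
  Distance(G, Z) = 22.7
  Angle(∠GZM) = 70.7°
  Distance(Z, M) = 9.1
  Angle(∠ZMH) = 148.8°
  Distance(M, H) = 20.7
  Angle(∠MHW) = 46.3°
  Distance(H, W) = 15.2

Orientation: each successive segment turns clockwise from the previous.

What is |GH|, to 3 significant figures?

22.1

F is at the origin; FG runs at -103.7° with length 16.8, so G = (-3.98, -16.3). The perpendicularity gives GZ at right angles to FG, so GZ runs at 166°; with |GZ| = 22.7, Z = (-26.0, -10.9). ∠GZM = 70.7° gives ZM at 57.0° from the x-axis; with |ZM| = 9.1, M = (-21.1, -3.31). ∠ZMH = 148.8° gives MH at 25.8° from the x-axis; with |MH| = 20.7, H = (-2.44, 5.70). Then |GH| = |H − G| = 22.1.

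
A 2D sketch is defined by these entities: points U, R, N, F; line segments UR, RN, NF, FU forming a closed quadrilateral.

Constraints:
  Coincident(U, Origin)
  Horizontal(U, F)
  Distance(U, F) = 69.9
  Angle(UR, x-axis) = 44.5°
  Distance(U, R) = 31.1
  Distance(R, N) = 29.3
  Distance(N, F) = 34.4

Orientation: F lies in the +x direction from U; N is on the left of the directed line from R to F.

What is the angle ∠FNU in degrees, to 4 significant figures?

94.56°

Checks: |RN| = 29.30 ✓; |NF| = 34.40 ✓.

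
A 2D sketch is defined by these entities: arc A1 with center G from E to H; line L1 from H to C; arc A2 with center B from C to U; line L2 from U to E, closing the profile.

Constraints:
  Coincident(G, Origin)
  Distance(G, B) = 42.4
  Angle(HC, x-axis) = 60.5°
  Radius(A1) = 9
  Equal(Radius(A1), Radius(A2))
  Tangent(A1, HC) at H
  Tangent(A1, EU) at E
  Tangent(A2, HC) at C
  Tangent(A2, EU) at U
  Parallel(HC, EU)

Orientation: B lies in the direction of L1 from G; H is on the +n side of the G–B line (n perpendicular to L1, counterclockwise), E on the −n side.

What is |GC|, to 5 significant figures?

43.345

The slot axis is L1's direction at 60.5°, so u = (cos 60.5°, sin 60.5°) = (0.49242, 0.87036) and n = (−sin 60.5°, cos 60.5°) = (-0.87036, 0.49242). G is at the origin and B lies 42.4 along u from G, so B = 42.4·u = (20.879, 36.903). Tangency of A1 to both parallel lines with radius 9.0 puts H and E at G ± 9.0·n: H = (-7.8332, 4.4318), E = (7.8332, -4.4318). Equal radii place C and U the same way about B: C = B + 9.0·n = (13.046, 41.335), U = B − 9.0·n = (28.712, 32.471). Then |GC| = |C − G| = 43.345.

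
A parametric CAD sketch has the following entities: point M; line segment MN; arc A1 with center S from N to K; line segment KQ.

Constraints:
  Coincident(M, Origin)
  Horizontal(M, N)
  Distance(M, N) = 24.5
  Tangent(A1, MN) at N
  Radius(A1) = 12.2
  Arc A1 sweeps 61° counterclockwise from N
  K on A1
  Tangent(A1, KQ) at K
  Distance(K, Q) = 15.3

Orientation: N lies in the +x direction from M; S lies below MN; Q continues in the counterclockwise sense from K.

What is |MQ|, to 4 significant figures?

20.69

M is at the origin; M and N share the same y with |MN| = 24.5 and N on the +x side, so N = (24.50, 0.000). Since A1 is tangent to MN there, SN ⟂ MN, so S = N + (0, -12.2) = (24.50, -12.20). On A1, N sits at bearing 90° from S; a 61° counterclockwise sweep puts K at bearing 151°, so K = S + 12.2·(cos 151°, sin 151°) = (13.83, -6.285). The tangent condition forces SK to be normal to KQ, so KQ runs along (−sin 151°, cos 151°); with |KQ| = 15.3, Q = (6.412, -19.67). Then |MQ| = |Q − M| = 20.69.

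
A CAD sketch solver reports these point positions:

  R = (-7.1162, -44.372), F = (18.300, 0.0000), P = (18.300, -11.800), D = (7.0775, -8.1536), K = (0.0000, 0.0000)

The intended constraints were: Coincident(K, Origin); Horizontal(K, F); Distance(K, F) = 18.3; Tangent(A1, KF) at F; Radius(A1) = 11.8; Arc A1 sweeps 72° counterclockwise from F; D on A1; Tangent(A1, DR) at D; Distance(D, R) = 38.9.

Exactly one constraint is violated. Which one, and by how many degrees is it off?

Tangent(A1, DR) at D — off by 3.40°.

K = (0.00, 0.00) ✓; K.y = 0.00, F.y = 0.00 ✓; |KF| = 18.30 ✓; ∠(PF, FK) = 90.00° ✓; |PF| = 11.80 ✓; bearing(P→D) − bearing(P→F) = 72.00° ✓; |PD| = 11.80 ✓; ∠(PD, DR) = 93.40° ✗; |DR| = 38.90 ✓.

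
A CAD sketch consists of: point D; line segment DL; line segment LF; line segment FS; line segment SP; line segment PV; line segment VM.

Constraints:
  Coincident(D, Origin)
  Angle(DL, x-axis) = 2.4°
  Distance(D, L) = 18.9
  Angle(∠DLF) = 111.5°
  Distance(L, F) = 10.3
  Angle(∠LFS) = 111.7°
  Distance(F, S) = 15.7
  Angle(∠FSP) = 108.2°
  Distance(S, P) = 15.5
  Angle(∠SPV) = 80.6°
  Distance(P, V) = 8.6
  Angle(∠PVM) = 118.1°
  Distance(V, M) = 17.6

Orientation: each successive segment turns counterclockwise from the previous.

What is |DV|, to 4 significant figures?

6.792

∠FSP = 108.2° gives SP at -149.0° from the x-axis; with |SP| = 15.5, P = (-2.917, 12.80). ∠SPV = 80.6° gives PV at -49.60° from the x-axis; with |PV| = 8.6, V = (2.657, 6.251). Then |DV| = |V − D| = 6.792.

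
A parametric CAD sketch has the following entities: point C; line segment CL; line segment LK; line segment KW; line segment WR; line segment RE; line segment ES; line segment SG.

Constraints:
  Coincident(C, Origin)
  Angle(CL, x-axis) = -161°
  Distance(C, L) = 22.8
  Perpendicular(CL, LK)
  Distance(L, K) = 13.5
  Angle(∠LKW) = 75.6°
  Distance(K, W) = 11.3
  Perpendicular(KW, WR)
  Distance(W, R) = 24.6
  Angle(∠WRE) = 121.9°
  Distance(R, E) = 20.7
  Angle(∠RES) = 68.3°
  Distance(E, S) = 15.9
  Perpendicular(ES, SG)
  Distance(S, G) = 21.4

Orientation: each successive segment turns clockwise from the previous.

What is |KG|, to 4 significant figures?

20.06

C is at the origin; CL runs at -161.0° with length 22.8, so L = (-21.56, -7.423). CL ⟂ LK, so LK runs at 109.0°; with |LK| = 13.5, K = (-25.95, 5.342). ∠LKW = 75.6° gives KW at 4.600° from the x-axis; with |KW| = 11.3, W = (-14.69, 6.248). The perpendicularity gives WR at right angles to KW, so WR runs at -85.40°; with |WR| = 24.6, R = (-12.72, -18.27). ∠WRE = 121.9° gives RE at -143.5° from the x-axis; with |RE| = 20.7, E = (-29.36, -30.59). ∠RES = 68.3° gives ES at 104.8° from the x-axis; with |ES| = 15.9, S = (-33.42, -15.21). The perpendicularity gives SG at right angles to ES, so SG runs at 14.80°; with |SG| = 21.4, G = (-12.73, -9.747). Then |KG| = |G − K| = 20.06.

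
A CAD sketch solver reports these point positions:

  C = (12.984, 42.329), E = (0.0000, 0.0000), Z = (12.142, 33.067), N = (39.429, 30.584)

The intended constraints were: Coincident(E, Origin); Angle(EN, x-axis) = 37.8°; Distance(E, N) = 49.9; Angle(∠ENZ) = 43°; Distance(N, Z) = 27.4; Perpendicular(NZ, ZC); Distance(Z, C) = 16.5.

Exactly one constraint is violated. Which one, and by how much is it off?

Distance(Z, C) = 16.5 — off by 7.20.

E = (0.00, 0.00) ✓; EN at 37.80° ✓; |EN| = 49.90 ✓; ∠ENZ = 43.00° ✓; |NZ| = 27.40 ✓; ∠(NZ, ZC) = 90.00° ✓; |ZC| = 9.300 ✗.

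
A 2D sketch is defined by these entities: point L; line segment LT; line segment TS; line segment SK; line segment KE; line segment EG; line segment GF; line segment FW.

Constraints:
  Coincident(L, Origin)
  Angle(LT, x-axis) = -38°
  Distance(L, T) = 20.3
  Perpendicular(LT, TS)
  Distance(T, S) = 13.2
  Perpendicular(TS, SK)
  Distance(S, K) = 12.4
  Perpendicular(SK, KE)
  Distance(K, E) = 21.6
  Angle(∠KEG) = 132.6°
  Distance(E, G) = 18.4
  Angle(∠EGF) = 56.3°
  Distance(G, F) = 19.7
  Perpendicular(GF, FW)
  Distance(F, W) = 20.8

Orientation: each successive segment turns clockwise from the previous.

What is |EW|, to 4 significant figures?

10.97

L is at the origin; LT runs at -38.0° with length 20.3, so T = (16.00, -12.50). The perpendicularity gives TS at right angles to LT, so TS runs at -128.0°; with |TS| = 13.2, S = (7.870, -22.90). TS is perpendicular to SK, so SK runs at 142.0°; with |SK| = 12.4, K = (-1.901, -15.27). SK is perpendicular to KE, so KE runs at 52.00°; with |KE| = 21.6, E = (11.40, 1.756). ∠KEG = 132.6° gives EG at 4.600° from the x-axis; with |EG| = 18.4, G = (29.74, 3.231). ∠EGF = 56.3° gives GF at -119.1° from the x-axis; with |GF| = 19.7, F = (20.16, -13.98). GF ⟂ FW, so FW runs at 150.9°; with |FW| = 20.8, W = (1.982, -3.866). Then |EW| = |W − E| = 10.97.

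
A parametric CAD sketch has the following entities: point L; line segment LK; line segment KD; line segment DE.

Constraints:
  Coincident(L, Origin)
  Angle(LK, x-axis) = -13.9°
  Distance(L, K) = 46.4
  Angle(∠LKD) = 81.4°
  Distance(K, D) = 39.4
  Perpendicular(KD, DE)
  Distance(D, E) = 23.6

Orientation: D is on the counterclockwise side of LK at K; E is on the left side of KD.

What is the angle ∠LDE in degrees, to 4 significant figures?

35.28°

L is at the origin; LK runs at -13.9° with length 46.4, so K = 46.4·(cos -13.9°, sin -13.9°) = (45.04, -11.15). ∠LKD = 81.4°, so KD runs at -13.9° + (180° − 81.4°) = 84.70° from the x-axis; with |KD| = 39.4, D = K + 39.4·(cos 84.70°, sin 84.70°) = (48.68, 28.08). KD ⟂ DE; with |DE| = 23.6 on the left of KD, E = D + 23.6·(-0.9957, 0.09237) = (25.18, 30.26). Then cos ∠LDE = DL·DE / (|DL||DE|), giving 35.28°.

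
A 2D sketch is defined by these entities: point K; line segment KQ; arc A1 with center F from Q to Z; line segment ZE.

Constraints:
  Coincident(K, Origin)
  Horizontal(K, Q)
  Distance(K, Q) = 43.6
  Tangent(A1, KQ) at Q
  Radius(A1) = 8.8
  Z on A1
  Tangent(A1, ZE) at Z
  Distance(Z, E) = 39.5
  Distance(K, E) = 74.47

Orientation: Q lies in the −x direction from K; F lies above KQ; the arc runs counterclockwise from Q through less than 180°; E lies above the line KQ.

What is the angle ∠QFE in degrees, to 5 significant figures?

159.00°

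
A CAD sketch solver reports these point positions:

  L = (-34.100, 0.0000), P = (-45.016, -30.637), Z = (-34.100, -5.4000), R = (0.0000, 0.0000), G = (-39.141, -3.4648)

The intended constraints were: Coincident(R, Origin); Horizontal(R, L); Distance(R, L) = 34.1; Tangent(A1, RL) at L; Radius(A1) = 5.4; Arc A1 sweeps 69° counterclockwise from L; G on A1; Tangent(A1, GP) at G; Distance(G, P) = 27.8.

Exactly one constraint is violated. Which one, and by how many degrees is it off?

Tangent(A1, GP) at G — off by 8.80°.

R = (0.00, 0.00) ✓; R.y = 0.00, L.y = 0.00 ✓; |RL| = 34.10 ✓; ∠(ZL, LR) = 90.00° ✓; |ZL| = 5.400 ✓; bearing(Z→G) − bearing(Z→L) = 69.00° ✓; |ZG| = 5.400 ✓; ∠(ZG, GP) = 81.20° ✗; |GP| = 27.80 ✓.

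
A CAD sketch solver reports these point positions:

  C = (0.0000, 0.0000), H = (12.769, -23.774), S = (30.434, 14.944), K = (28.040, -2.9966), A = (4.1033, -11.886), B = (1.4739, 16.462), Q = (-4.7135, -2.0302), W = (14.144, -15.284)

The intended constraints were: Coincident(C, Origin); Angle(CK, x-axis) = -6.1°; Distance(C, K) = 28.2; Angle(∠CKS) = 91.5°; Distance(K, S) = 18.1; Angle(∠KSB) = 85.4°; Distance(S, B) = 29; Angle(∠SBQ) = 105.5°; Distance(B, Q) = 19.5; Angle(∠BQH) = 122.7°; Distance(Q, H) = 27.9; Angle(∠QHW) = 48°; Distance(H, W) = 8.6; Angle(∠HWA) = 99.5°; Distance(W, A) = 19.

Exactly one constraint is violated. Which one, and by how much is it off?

Distance(W, A) = 19 — off by 8.40.

C = (0.00, 0.00) ✓; CK at -6.100° ✓; |CK| = 28.20 ✓; ∠CKS = 91.50° ✓; |KS| = 18.10 ✓; ∠KSB = 85.40° ✓; |SB| = 29.00 ✓; ∠SBQ = 105.5° ✓; |BQ| = 19.50 ✓; ∠BQH = 122.7° ✓; |QH| = 27.90 ✓; ∠QHW = 48.00° ✓; |HW| = 8.601 ✓; ∠HWA = 99.50° ✓; |WA| = 10.60 ✗.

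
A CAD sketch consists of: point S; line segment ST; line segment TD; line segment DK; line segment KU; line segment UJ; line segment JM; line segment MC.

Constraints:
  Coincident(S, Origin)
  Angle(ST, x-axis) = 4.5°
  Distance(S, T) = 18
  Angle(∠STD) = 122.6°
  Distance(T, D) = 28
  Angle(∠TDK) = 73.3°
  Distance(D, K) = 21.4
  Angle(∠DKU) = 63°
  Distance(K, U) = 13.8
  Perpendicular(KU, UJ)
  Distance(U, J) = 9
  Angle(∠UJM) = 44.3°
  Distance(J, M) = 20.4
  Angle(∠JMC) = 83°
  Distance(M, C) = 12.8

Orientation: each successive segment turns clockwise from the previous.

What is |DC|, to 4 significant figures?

32.42

S is at the origin; ST runs at 4.5° with length 18.0, so T = (17.94, 1.412). ∠STD = 122.6° gives TD at -52.90° from the x-axis; with |TD| = 28.0, D = (34.83, -20.92). ∠TDK = 73.3° gives DK at -159.6° from the x-axis; with |DK| = 21.4, K = (14.78, -28.38). ∠DKU = 63.0° gives KU at 83.40° from the x-axis; with |KU| = 13.8, U = (16.36, -14.67). KU ⟂ UJ, so UJ runs at -6.600°; with |UJ| = 9.0, J = (25.30, -15.71). ∠UJM = 44.3° gives JM at -142.3° from the x-axis; with |JM| = 20.4, M = (9.162, -28.18). ∠JMC = 83.0° gives MC at 120.7° from the x-axis; with |MC| = 12.8, C = (2.627, -17.17). Then |DC| = |C − D| = 32.42.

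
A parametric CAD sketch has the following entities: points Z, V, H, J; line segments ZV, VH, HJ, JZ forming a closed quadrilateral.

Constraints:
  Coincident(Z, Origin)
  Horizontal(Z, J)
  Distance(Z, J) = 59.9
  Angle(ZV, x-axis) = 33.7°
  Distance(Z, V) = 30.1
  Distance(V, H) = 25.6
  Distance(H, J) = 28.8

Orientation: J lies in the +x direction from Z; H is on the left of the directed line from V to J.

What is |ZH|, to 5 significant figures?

55.439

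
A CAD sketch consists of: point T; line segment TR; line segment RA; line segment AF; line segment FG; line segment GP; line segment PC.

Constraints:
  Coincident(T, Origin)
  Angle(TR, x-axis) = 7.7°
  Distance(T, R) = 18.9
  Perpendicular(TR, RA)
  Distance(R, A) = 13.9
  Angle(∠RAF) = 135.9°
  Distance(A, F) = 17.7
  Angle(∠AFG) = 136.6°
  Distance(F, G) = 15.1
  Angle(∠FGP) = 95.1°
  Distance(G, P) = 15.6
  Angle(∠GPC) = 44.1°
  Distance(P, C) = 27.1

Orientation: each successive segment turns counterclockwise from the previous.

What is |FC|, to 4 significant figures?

4.575

T is at the origin; TR runs at 7.7° with length 18.9, so R = (18.73, 2.532). TR ⟂ RA, so RA runs at 97.70°; with |RA| = 13.9, A = (16.87, 16.31). ∠RAF = 135.9° gives AF at 141.8° from the x-axis; with |AF| = 17.7, F = (2.958, 27.25). ∠AFG = 136.6° gives FG at -174.8° from the x-axis; with |FG| = 15.1, G = (-12.08, 25.88). ∠FGP = 95.1° gives GP at -89.90° from the x-axis; with |GP| = 15.6, P = (-12.05, 10.28). ∠GPC = 44.1° gives PC at 46.00° from the x-axis; with |PC| = 27.1, C = (6.772, 29.78). Then |FC| = |C − F| = 4.575.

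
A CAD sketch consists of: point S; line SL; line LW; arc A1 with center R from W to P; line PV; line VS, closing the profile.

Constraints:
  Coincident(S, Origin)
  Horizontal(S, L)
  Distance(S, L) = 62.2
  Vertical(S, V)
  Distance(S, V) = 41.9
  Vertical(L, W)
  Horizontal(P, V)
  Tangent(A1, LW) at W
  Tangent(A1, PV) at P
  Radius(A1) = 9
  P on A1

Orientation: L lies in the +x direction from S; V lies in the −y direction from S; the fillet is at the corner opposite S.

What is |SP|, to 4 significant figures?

67.72

S is at the origin; S and L share the same y with |SL| = 62.2 and L on the +x side, so L = (62.20, 0.000). S and V share the same x with |SV| = 41.9 and V on the −y side, so V = (0.000, -41.90). The virtual corner opposite S is at (62.20, -41.90). Tangency of A1 to LW means the radius RW is perpendicular to LW and tangency of A1 to PV means the radius RP is perpendicular to PV, with radius 9.0, so the center R sits 9.0 in from both sides at R = (53.20, -32.90). That places the tangent points at W = (62.20, -32.90) on LW and P = (53.20, -41.90) on PV. Then |SP| = |P − S| = 67.72.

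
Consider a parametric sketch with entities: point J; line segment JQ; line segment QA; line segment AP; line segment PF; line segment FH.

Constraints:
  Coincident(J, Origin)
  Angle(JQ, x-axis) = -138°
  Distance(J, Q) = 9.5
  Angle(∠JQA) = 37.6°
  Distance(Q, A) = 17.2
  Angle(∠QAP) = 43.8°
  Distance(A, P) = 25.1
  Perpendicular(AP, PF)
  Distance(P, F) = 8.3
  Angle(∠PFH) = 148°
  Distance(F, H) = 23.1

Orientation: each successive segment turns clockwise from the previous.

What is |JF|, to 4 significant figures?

15.25

J is at the origin; JQ runs at -138.0° with length 9.5, so Q = (-7.060, -6.357). ∠JQA = 37.6° gives QA at 79.60° from the x-axis; with |QA| = 17.2, A = (-3.955, 10.56). ∠QAP = 43.8° gives AP at -56.60° from the x-axis; with |AP| = 25.1, P = (9.862, -10.39). The perpendicularity gives PF at right angles to AP, so PF runs at -146.6°; with |PF| = 8.3, F = (2.933, -14.96). Then |JF| = |F − J| = 15.25.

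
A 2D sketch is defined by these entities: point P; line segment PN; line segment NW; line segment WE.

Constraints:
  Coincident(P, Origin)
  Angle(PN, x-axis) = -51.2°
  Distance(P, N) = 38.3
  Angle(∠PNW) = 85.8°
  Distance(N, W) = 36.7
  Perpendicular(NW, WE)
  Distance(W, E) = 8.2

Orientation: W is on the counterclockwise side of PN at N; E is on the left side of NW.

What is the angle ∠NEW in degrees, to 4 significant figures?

77.41°

∠PNW = 85.8°, so NW runs at -51.2° + (180° − 85.8°) = 43.00° from the x-axis; with |NW| = 36.7, W = N + 36.7·(cos 43.00°, sin 43.00°) = (50.84, -4.819). The perpendicularity gives WE at right angles to NW; with |WE| = 8.2 on the left of NW, E = W + 8.2·(-0.6820, 0.7314) = (45.25, 1.178). Then cos ∠NEW = EN·EW / (|EN||EW|), giving 77.41°.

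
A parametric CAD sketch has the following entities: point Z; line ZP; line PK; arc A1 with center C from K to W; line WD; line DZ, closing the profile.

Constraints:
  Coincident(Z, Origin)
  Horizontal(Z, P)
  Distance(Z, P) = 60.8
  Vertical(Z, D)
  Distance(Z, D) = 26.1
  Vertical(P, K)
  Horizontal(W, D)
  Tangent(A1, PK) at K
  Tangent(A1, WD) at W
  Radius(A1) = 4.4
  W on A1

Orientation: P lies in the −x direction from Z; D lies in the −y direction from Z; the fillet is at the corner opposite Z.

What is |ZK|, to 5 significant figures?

64.556

Z is at the origin; ZP is horizontal with |ZP| = 60.8 and P on the −x side, so P = (-60.800, 0.0000). Z and D share the same x with |ZD| = 26.1 and D on the −y side, so D = (0.0000, -26.100). The virtual corner opposite Z is at (-60.800, -26.100). The tangent condition forces CK to be normal to PK and tangency of A1 to WD means the radius CW is perpendicular to WD, with radius 4.4, so the center C sits 4.4 in from both sides at C = (-56.400, -21.700). That places the tangent points at K = (-60.800, -21.700) on PK and W = (-56.400, -26.100) on WD. Then |ZK| = |K − Z| = 64.556.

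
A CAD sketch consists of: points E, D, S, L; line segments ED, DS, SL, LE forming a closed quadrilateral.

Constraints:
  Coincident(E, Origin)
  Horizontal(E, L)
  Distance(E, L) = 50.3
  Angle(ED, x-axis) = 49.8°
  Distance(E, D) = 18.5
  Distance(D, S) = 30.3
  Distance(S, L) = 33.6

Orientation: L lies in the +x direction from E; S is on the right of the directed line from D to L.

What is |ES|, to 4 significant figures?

25.20

Checks: |DS| = 30.30 ✓; |SL| = 33.60 ✓.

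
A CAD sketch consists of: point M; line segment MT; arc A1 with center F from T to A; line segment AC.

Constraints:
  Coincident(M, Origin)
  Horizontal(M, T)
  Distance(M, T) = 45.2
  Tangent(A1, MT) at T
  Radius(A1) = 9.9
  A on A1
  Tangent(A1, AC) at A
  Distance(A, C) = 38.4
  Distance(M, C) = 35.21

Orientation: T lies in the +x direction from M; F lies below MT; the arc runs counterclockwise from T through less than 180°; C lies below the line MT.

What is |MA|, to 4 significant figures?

37.81

Checks: M = (0.00, 0.00) ✓; ∠(FT, TM) = 90.00° ✓; |FT| = 9.900 ✓; |FA| = 9.900 ✓; ∠(FA, AC) = 90.00° ✓; |AC| = 38.40 ✓; |MC| = 35.21 ✓.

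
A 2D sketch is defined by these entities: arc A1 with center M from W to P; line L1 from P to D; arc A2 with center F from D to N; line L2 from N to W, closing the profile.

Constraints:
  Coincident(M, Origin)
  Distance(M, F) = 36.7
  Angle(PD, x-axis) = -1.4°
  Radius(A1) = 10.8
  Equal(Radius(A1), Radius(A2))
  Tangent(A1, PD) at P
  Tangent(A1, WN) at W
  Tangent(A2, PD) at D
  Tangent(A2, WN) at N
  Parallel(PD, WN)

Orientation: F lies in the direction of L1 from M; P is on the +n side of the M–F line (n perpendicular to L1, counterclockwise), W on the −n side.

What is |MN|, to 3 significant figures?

38.3

Tangency of A1 to both parallel lines with radius 10.8 puts P and W at M ± 10.8·n: P = (0.264, 10.8), W = (-0.264, -10.8). Equal radii place D and N the same way about F: D = F + 10.8·n = (37.0, 9.90), N = F − 10.8·n = (36.4, -11.7). Then |MN| = |N − M| = 38.3.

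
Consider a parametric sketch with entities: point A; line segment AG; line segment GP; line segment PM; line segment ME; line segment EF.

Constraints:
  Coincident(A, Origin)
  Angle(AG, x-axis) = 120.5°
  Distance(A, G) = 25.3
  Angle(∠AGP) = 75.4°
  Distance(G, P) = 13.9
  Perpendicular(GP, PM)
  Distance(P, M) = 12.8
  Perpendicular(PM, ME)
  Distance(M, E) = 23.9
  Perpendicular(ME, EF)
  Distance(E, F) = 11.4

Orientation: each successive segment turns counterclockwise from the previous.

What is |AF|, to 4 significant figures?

28.30

A is at the origin; AG runs at 120.5° with length 25.3, so G = (-12.84, 21.80). ∠AGP = 75.4° gives GP at -134.9° from the x-axis; with |GP| = 13.9, P = (-22.65, 11.95). GP ⟂ PM, so PM runs at -44.90°; with |PM| = 12.8, M = (-13.59, 2.918). PM ⟂ ME, so ME runs at 45.10°; with |ME| = 23.9, E = (3.285, 19.85). ME ⟂ EF, so EF runs at 135.1°; with |EF| = 11.4, F = (-4.790, 27.89). Then |AF| = |F − A| = 28.30.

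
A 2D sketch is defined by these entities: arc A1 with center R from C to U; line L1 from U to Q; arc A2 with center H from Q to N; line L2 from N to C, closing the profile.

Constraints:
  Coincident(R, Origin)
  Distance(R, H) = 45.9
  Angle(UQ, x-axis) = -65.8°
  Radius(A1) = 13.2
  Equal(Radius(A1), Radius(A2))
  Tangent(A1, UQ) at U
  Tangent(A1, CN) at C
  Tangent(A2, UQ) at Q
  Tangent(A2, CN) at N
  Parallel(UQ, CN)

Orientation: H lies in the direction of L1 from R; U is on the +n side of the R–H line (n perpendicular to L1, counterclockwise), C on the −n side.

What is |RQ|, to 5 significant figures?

47.760

Tangency of A1 to both parallel lines with radius 13.2 puts U and C at R ± 13.2·n: U = (12.040, 5.4110), C = (-12.040, -5.4110). Equal radii place Q and N the same way about H: Q = H + 13.2·n = (30.855, -36.455), N = H − 13.2·n = (6.7755, -47.277). Then |RQ| = |Q − R| = 47.760.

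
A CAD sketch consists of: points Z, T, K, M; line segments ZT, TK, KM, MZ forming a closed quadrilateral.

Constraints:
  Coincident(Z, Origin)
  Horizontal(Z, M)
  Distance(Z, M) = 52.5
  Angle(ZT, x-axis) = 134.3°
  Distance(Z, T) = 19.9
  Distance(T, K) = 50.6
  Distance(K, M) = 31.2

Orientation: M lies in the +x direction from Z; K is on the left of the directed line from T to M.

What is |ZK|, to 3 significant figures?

43.9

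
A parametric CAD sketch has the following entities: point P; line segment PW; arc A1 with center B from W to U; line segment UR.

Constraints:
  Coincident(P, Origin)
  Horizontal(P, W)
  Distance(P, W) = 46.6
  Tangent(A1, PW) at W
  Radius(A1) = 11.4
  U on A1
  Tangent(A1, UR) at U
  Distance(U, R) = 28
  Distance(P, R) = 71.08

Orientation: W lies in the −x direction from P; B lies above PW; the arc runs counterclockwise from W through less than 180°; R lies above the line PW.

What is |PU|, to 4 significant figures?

43.69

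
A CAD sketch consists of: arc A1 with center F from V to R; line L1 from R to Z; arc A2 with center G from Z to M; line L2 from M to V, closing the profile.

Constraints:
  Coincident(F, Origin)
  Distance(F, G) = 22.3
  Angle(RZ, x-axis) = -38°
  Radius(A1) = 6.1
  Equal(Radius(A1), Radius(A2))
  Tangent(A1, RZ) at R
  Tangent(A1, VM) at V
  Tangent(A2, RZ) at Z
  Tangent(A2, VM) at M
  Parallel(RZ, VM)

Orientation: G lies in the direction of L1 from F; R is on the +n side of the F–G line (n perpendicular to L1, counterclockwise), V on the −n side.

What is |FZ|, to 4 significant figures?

23.12

Tangency of A1 to both parallel lines with radius 6.1 puts R and V at F ± 6.1·n: R = (3.756, 4.807), V = (-3.756, -4.807). Equal radii place Z and M the same way about G: Z = G + 6.1·n = (21.33, -8.922), M = G − 6.1·n = (13.82, -18.54). Then |FZ| = |Z − F| = 23.12.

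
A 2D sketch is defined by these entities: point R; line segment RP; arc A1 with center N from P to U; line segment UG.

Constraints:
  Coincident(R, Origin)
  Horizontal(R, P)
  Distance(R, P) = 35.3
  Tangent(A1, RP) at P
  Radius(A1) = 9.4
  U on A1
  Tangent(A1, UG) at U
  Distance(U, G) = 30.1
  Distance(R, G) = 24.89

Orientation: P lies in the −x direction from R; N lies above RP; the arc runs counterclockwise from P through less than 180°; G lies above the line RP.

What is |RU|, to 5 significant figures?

28.834

Checks: |NU| = 9.400 ✓; ∠(NU, UG) = 90.00° ✓; |UG| = 30.10 ✓; |RG| = 24.89 ✓.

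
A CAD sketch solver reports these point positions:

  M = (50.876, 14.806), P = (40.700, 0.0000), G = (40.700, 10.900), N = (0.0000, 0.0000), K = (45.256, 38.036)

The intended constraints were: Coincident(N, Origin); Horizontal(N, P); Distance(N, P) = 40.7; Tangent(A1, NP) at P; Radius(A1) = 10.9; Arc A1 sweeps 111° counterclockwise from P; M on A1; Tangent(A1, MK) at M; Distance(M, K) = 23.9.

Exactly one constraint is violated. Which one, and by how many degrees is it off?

Tangent(A1, MK) at M — off by 7.40°.

N = (0.00, 0.00) ✓; N.y = 0.00, P.y = 0.00 ✓; |NP| = 40.70 ✓; ∠(GP, PN) = 90.00° ✓; |GP| = 10.90 ✓; bearing(G→M) − bearing(G→P) = 111.0° ✓; |GM| = 10.90 ✓; ∠(GM, MK) = 97.40° ✗; |MK| = 23.90 ✓.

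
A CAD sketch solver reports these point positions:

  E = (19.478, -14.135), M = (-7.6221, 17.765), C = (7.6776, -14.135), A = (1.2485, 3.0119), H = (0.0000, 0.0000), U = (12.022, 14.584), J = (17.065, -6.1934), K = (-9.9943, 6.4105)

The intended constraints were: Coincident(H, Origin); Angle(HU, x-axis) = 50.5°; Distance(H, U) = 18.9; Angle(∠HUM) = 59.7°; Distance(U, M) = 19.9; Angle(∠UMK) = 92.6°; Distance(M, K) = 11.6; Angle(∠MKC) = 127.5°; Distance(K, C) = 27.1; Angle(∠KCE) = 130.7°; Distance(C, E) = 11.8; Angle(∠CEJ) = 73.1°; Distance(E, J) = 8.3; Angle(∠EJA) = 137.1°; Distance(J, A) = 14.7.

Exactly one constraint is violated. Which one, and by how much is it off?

Distance(J, A) = 14.7 — off by 3.60.

H = (0.00, 0.00) ✓; HU at 50.50° ✓; |HU| = 18.90 ✓; ∠HUM = 59.70° ✓; |UM| = 19.90 ✓; ∠UMK = 92.60° ✓; |MK| = 11.60 ✓; ∠MKC = 127.5° ✓; |KC| = 27.10 ✓; ∠KCE = 130.7° ✓; |CE| = 11.80 ✓; ∠CEJ = 73.10° ✓; |EJ| = 8.300 ✓; ∠EJA = 137.1° ✓; |JA| = 18.30 ✗.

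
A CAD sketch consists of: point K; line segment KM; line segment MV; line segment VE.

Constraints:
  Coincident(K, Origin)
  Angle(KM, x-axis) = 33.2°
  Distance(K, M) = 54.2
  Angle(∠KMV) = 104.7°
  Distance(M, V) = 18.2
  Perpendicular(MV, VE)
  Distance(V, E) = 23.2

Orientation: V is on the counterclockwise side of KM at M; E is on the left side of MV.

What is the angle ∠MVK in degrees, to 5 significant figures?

58.638°

K is at the origin; KM runs at 33.2° with length 54.2, so M = 54.2·(cos 33.2°, sin 33.2°) = (45.353, 29.678). ∠KMV = 104.7°, so MV runs at 33.2° + (180° − 104.7°) = 108.50° from the x-axis; with |MV| = 18.2, V = M + 18.2·(cos 108.50°, sin 108.50°) = (39.578, 46.937). Then cos ∠MVK = VM·VK / (|VM||VK|), giving 58.638°.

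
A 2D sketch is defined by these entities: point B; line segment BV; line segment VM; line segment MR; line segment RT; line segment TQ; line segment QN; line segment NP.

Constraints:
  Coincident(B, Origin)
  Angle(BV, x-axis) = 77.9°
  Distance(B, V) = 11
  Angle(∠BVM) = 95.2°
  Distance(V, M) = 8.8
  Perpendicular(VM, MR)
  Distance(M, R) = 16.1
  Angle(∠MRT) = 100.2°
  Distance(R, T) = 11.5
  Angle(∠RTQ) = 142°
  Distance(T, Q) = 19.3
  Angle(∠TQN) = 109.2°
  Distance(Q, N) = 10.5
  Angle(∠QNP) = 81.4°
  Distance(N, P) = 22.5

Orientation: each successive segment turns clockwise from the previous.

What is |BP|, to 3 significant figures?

7.12

B is at the origin; BV runs at 77.9° with length 11.0, so V = (2.31, 10.8). ∠BVM = 95.2° gives VM at -6.90° from the x-axis; with |VM| = 8.8, M = (11.0, 9.70). VM is perpendicular to MR, so MR runs at -96.9°; with |MR| = 16.1, R = (9.11, -6.28). ∠MRT = 100.2° gives RT at -177° from the x-axis; with |RT| = 11.5, T = (-2.37, -6.95). ∠RTQ = 142.0° gives TQ at 145° from the x-axis; with |TQ| = 19.3, Q = (-18.2, 4.04). ∠TQN = 109.2° gives QN at 74.5° from the x-axis; with |QN| = 10.5, N = (-15.4, 14.2). ∠QNP = 81.4° gives NP at -24.1° from the x-axis; with |NP| = 22.5, P = (5.10, 4.97). Then |BP| = |P − B| = 7.12.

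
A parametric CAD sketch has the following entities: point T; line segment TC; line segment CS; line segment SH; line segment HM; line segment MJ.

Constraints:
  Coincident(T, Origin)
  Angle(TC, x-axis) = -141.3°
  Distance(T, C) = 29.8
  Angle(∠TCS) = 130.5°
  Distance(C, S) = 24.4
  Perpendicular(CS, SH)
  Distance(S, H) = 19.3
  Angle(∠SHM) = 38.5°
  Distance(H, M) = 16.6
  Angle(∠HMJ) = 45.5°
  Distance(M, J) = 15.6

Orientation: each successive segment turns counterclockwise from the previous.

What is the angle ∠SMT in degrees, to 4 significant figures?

174.7°

T is at the origin; TC runs at -141.3° with length 29.8, so C = (-23.26, -18.63). ∠TCS = 130.5° gives CS at -91.80° from the x-axis; with |CS| = 24.4, S = (-24.02, -43.02). CS is perpendicular to SH, so SH runs at -1.800°; with |SH| = 19.3, H = (-4.733, -43.63). ∠SHM = 38.5° gives HM at 139.7° from the x-axis; with |HM| = 16.6, M = (-17.39, -32.89). Then cos ∠SMT = MS·MT / (|MS||MT|), giving 174.7°.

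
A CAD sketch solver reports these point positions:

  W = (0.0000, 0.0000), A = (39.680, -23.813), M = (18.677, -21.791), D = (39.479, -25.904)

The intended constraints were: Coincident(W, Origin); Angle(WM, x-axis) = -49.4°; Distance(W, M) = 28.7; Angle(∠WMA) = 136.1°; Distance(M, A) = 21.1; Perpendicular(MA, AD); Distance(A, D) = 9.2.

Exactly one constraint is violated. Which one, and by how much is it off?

Distance(A, D) = 9.2 — off by 7.10.

W = (0.00, 0.00) ✓; WM at -49.40° ✓; |WM| = 28.70 ✓; ∠WMA = 136.1° ✓; |MA| = 21.10 ✓; ∠(MA, AD) = 89.99° ✓; |AD| = 2.101 ✗.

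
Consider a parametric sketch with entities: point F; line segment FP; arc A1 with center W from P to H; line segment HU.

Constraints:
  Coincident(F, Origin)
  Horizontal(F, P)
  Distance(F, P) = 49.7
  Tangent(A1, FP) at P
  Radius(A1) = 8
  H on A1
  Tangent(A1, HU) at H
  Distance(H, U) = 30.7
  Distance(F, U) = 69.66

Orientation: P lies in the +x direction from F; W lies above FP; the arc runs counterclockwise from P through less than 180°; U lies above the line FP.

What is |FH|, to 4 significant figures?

58.24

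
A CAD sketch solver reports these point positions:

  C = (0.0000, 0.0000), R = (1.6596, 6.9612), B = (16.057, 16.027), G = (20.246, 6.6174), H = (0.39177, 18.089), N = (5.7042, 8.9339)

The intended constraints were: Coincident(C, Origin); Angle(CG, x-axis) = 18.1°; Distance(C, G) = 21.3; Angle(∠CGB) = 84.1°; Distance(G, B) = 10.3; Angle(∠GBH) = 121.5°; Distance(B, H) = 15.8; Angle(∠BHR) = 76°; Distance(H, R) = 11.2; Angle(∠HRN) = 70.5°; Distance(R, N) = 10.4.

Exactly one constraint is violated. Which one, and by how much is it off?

Distance(R, N) = 10.4 — off by 5.90.

C = (0.00, 0.00) ✓; CG at 18.10° ✓; |CG| = 21.30 ✓; ∠CGB = 84.10° ✓; |GB| = 10.30 ✓; ∠GBH = 121.5° ✓; |BH| = 15.80 ✓; ∠BHR = 76.00° ✓; |HR| = 11.20 ✓; ∠HRN = 70.50° ✓; |RN| = 4.500 ✗.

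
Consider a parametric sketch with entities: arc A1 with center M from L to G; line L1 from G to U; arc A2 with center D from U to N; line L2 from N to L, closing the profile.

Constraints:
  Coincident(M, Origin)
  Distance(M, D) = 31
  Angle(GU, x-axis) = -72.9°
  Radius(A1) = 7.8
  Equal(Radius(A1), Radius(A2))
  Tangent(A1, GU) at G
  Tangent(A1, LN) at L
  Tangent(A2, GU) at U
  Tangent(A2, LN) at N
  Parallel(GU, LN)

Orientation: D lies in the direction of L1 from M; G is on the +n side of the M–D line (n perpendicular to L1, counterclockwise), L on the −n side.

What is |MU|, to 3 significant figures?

32.0

Tangency of A1 to both parallel lines with radius 7.8 puts G and L at M ± 7.8·n: G = (7.46, 2.29), L = (-7.46, -2.29). Equal radii place U and N the same way about D: U = D + 7.8·n = (16.6, -27.3), N = D − 7.8·n = (1.66, -31.9). Then |MU| = |U − M| = 32.0.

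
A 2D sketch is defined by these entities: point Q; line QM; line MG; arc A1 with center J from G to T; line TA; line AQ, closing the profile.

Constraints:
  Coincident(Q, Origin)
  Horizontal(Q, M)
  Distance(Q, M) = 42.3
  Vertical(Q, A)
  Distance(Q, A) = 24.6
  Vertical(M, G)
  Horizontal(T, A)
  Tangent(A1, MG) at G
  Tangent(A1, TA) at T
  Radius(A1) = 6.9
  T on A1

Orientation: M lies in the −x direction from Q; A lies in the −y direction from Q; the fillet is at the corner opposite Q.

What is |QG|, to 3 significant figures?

45.9

Q is at the origin; Q and M share the same y with |QM| = 42.3 and M on the −x side, so M = (-42.3, 0.00). QA is vertical with |QA| = 24.6 and A on the −y side, so A = (0.00, -24.6). The virtual corner opposite Q is at (-42.3, -24.6). A1 meets MG tangentially, so JG is at right angles to MG and the tangent condition forces JT to be normal to TA, with radius 6.9, so the center J sits 6.9 in from both sides at J = (-35.4, -17.7). That places the tangent points at G = (-42.3, -17.7) on MG and T = (-35.4, -24.6) on TA. Then |QG| = |G − Q| = 45.9.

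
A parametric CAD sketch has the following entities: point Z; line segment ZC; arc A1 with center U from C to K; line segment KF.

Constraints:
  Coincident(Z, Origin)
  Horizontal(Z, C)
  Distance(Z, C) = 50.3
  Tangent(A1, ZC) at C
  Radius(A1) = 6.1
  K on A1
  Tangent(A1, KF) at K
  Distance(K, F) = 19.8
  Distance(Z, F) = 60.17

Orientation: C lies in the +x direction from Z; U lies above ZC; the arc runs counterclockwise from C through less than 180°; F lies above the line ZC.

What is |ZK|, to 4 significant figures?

56.77

Checks: |UK| = 6.100 ✓; ∠(UK, KF) = 90.00° ✓; |KF| = 19.80 ✓; |ZF| = 60.17 ✓.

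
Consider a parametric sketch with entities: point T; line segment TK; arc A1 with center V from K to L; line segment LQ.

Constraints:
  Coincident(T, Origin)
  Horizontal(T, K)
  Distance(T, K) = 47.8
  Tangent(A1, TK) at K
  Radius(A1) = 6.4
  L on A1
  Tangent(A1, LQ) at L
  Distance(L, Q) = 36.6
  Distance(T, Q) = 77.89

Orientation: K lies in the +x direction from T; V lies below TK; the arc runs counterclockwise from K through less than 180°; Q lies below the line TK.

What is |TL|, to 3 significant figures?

44.5

Checks: |VL| = 6.400 ✓; ∠(VL, LQ) = 90.00° ✓; |LQ| = 36.60 ✓; |TQ| = 77.89 ✓.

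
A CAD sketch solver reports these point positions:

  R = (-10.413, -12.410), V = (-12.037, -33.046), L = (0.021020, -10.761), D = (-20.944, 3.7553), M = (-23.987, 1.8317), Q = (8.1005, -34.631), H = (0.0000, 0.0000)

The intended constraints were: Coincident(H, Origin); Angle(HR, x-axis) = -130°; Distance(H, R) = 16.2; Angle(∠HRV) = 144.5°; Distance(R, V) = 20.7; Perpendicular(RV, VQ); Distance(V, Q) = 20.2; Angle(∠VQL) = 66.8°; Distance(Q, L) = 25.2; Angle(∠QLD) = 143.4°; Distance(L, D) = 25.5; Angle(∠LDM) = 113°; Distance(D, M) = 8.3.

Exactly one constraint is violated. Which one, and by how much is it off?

Distance(D, M) = 8.3 — off by 4.70.

H = (0.00, 0.00) ✓; HR at -130.0° ✓; |HR| = 16.20 ✓; ∠HRV = 144.5° ✓; |RV| = 20.70 ✓; ∠(RV, VQ) = 90.00° ✓; |VQ| = 20.20 ✓; ∠VQL = 66.80° ✓; |QL| = 25.20 ✓; ∠QLD = 143.4° ✓; |LD| = 25.50 ✓; ∠LDM = 113.0° ✓; |DM| = 3.600 ✗.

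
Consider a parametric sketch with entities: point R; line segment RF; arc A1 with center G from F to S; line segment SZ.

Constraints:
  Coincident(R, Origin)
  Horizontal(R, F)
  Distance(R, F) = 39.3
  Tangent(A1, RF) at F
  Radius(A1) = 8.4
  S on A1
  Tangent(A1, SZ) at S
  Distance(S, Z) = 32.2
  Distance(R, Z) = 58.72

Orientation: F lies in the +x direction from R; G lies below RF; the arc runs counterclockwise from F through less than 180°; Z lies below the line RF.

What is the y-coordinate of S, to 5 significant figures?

-11.037

R is at the origin; R and F share the same y with |RF| = 39.3 and F on the +x side, so F = (39.300, 0.0000). A1 meets RF tangentially, so GF is at right angles to RF, so G = F + (0, -8.4) = (39.300, -8.4000). Since GS ⟂ SZ (tangency), |GZ| = √(8.4² + 32.2²) = 33.278 regardless of where S sits on A1. So Z lies on both circle(R, 58.72) and circle(G, 33.278); the below-RF intersection is Z = (41.433, -41.609). S is the foot of the tangent from Z: S = (31.325, -11.037).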